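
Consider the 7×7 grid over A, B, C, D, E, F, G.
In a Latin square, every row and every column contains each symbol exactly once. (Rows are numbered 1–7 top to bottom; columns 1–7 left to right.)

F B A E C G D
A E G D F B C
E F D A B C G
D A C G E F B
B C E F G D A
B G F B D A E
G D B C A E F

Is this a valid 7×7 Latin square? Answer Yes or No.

Row 6 contains B twice (at columns 1 and 4), so it is not a permutation.

No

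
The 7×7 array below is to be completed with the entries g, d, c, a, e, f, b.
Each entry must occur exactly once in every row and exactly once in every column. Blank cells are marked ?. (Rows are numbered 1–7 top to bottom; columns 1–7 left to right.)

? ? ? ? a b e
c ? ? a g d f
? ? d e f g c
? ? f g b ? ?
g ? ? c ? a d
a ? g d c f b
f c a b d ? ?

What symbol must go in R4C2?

d

Row 1, column 1: row 1 has {a, e, b} and column 1 has {g, c, a, f}, leaving only d.
Row 1, column 3: row 1 has {d, a, e, b} and column 3 has {g, d, a, f}, leaving only c.
Row 1, column 4: row 1 has {d, c, a, e, b} and column 4 has {g, d, c, a, e, b}, leaving only f.
Row 1, column 2: row 1 has {d, c, a, e, f, b} and column 2 has {c}, leaving only g.
Row 3, column 1: row 3 has {g, d, c, e, f} and column 1 has {g, d, c, a, f}, leaving only b.
Row 3, column 2: row 3 has {g, d, c, e, f, b} and column 2 has {g, c}, leaving only a.
Row 4, column 1: row 4 has {g, f, b} and column 1 has {g, d, c, a, f, b}, leaving only e.
Row 4 already has {g, e, f, b} and column 2 already has {g, c, a}, so row 4, column 2 must be d.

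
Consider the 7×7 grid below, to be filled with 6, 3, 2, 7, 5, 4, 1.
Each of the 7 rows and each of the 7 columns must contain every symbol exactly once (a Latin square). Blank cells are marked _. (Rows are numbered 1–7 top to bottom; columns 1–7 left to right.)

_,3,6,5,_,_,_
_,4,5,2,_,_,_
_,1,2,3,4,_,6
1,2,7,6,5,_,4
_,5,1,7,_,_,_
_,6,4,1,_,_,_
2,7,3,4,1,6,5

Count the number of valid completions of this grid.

Row 1, column 1: eliminating its row and column leaves {7, 4}.
Row 1, column 5: eliminating its row and column leaves {2, 7}.
Row 1, column 6: eliminating its row and column leaves {2, 7, 4, 1}.
Row 1, column 7: eliminating its row and column leaves {2, 7, 1}.
Row 2, column 1: eliminating its row and column leaves {6, 3, 7}.
Row 2, column 5: eliminating its row and column leaves {6, 3, 7}.
Row 2, column 6: eliminating its row and column leaves {3, 7, 1}.
Row 2, column 7: eliminating its row and column leaves {3, 7, 1}.
Row 3, column 1: eliminating its row and column leaves {7, 5}.
Row 3, column 6: eliminating its row and column leaves {7, 5}.
Row 4, column 6: eliminating its row and column leaves {3}.
Row 5, column 1: eliminating its row and column leaves {6, 3, 4}.
Row 5, column 5: eliminating its row and column leaves {6, 3, 2}.
Row 5, column 6: eliminating its row and column leaves {3, 2, 4}.
Row 5, column 7: eliminating its row and column leaves {3, 2}.
Row 6, column 1: eliminating its row and column leaves {3, 7, 5}.
Row 6, column 5: eliminating its row and column leaves {3, 2, 7}.
Row 6, column 6: eliminating its row and column leaves {3, 2, 7, 5}.
Row 6, column 7: eliminating its row and column leaves {3, 2, 7}.
Enumerating the assignments across these blanks that avoid any row or column repeat gives 14 completions.

14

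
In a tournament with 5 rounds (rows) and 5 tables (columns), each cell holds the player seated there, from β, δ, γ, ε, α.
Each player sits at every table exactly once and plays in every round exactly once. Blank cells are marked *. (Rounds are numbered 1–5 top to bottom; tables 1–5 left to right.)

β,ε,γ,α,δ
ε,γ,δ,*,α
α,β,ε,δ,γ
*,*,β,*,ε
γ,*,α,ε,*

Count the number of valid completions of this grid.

1

Round 2, table 4: eliminating its round and table leaves {β}.
Round 4, table 1: eliminating its round and table leaves {δ}.
Round 4, table 2: eliminating its round and table leaves {δ, α}.
Round 4, table 4: eliminating its round and table leaves {γ}.
Round 5, table 2: eliminating its round and table leaves {δ}.
Round 5, table 5: eliminating its round and table leaves {β}.
Only one assignment across all blanks avoids any round or table repeat, giving 1 completion.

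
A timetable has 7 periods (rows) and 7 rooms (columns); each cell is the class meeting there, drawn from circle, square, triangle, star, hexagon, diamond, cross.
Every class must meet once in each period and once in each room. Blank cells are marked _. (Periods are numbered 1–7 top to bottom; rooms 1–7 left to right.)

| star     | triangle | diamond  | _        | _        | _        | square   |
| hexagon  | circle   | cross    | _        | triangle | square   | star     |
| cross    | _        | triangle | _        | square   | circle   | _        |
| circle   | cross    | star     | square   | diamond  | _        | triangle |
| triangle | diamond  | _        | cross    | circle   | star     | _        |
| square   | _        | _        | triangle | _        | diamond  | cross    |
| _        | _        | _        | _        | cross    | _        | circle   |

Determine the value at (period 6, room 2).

Period 1, room 5: period 1 has {square, triangle, star, diamond} and room 5 has {circle, square, triangle, diamond, cross}, leaving only hexagon.
Period 1, room 4: period 1 has {square, triangle, star, hexagon, diamond} and room 4 has {square, triangle, cross}, leaving only circle.
Period 1, room 6: period 1 has {circle, square, triangle, star, hexagon, diamond} and room 6 has {circle, square, star, diamond}, leaving only cross.
Period 2, room 4: period 2 has {circle, square, triangle, star, hexagon, cross} and room 4 has {circle, square, triangle, cross}, leaving only diamond.
Period 4, room 6: period 4 has {circle, square, triangle, star, diamond, cross} and room 6 has {circle, square, star, diamond, cross}, leaving only hexagon.
Period 5, room 7: period 5 has {circle, triangle, star, diamond, cross} and room 7 has {circle, square, triangle, star, cross}, leaving only hexagon.
Period 3, room 7: period 3 has {circle, square, triangle, cross} and room 7 has {circle, square, triangle, star, hexagon, cross}, leaving only diamond.
Period 5, room 3: period 5 has {circle, triangle, star, hexagon, diamond, cross} and room 3 has {triangle, star, diamond, cross}, leaving only square.
Period 6, room 5: period 6 has {square, triangle, diamond, cross} and room 5 has {circle, square, triangle, hexagon, diamond, cross}, leaving only star.
Period 6 already has {square, triangle, star, diamond, cross} and room 2 already has {circle, triangle, diamond, cross}, so period 6, room 2 must be hexagon.

hexagon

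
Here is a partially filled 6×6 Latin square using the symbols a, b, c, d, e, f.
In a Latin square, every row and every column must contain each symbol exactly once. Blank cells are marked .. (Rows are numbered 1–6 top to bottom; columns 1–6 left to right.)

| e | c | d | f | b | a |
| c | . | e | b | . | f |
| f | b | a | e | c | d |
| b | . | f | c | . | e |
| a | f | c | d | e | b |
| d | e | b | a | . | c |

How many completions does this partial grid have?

Row 2, column 2: eliminating its row and column leaves {a, d}.
Row 2, column 5: eliminating its row and column leaves {a, d}.
Row 4, column 2: eliminating its row and column leaves {a, d}.
Row 4, column 5: eliminating its row and column leaves {a, d}.
Row 6, column 5: eliminating its row and column leaves {f}.
Enumerating the assignments across these blanks that avoid any row or column repeat gives 2 completions.

2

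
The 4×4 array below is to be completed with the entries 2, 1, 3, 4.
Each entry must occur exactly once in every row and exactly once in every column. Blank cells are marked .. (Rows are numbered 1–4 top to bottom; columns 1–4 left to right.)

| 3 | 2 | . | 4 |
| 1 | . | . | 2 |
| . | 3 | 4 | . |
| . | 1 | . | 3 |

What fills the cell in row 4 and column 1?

Row 1, column 3: row 1 has {2, 3, 4} and column 3 has {4}, leaving only 1.
Row 2, column 2: row 2 has {2, 1} and column 2 has {2, 1, 3}, leaving only 4.
Row 2, column 3: row 2 has {2, 1, 4} and column 3 has {1, 4}, leaving only 3.
Row 3, column 1: row 3 has {3, 4} and column 1 has {1, 3}, leaving only 2.
Row 4 already has {1, 3} and column 1 already has {2, 1, 3}, so row 4, column 1 must be 4.

4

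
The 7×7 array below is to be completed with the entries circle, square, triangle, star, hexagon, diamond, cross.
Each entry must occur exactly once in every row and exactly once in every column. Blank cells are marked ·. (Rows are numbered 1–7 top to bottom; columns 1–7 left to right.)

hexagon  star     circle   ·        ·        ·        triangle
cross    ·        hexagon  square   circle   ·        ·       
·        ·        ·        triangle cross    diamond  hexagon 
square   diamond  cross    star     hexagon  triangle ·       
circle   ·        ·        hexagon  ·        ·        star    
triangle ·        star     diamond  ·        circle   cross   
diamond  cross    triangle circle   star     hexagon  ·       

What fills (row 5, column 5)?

Row 1, column 4: row 1 has {circle, triangle, star, hexagon} and column 4 has {circle, square, triangle, star, hexagon, diamond}, leaving only cross.
Row 1, column 6: row 1 has {circle, triangle, star, hexagon, cross} and column 6 has {circle, triangle, hexagon, diamond}, leaving only square.
Row 1, column 5: row 1 has {circle, square, triangle, star, hexagon, cross} and column 5 has {circle, star, hexagon, cross}, leaving only diamond.
Row 2, column 2: row 2 has {circle, square, hexagon, cross} and column 2 has {star, diamond, cross}, leaving only triangle.
Row 2, column 6: row 2 has {circle, square, triangle, hexagon, cross} and column 6 has {circle, square, triangle, hexagon, diamond}, leaving only star.
Row 2, column 7: row 2 has {circle, square, triangle, star, hexagon, cross} and column 7 has {triangle, star, hexagon, cross}, leaving only diamond.
Row 3, column 1: row 3 has {triangle, hexagon, diamond, cross} and column 1 has {circle, square, triangle, hexagon, diamond, cross}, leaving only star.
Row 3, column 3: row 3 has {triangle, star, hexagon, diamond, cross} and column 3 has {circle, triangle, star, hexagon, cross}, leaving only square.
Row 3, column 2: row 3 has {square, triangle, star, hexagon, diamond, cross} and column 2 has {triangle, star, diamond, cross}, leaving only circle.
Row 4, column 7: row 4 has {square, triangle, star, hexagon, diamond, cross} and column 7 has {triangle, star, hexagon, diamond, cross}, leaving only circle.
Row 5, column 2: row 5 has {circle, star, hexagon} and column 2 has {circle, triangle, star, diamond, cross}, leaving only square.
Row 5 already has {circle, square, star, hexagon} and column 5 already has {circle, star, hexagon, diamond, cross}, so row 5, column 5 must be triangle.

triangle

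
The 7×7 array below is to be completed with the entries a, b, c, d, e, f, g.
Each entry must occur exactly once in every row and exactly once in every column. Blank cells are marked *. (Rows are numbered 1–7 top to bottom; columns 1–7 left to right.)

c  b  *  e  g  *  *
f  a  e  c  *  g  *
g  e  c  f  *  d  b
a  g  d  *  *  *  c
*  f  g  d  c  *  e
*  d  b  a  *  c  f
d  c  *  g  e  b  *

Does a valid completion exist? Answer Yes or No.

Row 6, column 5: row 6 together with column 5 already contain {a, b, c, d, e, f, g} — every symbol — so nothing can go there. The grid has no valid completion.

No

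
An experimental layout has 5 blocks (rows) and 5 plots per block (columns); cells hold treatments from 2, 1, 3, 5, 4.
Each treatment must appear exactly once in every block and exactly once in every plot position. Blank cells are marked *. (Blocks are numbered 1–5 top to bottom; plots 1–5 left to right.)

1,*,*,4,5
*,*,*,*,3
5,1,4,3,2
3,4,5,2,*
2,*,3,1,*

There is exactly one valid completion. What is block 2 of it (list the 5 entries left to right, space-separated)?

Block 2, plot 1: block 2 has {3} and plot 1 has {2, 1, 3, 5}, leaving only 4.
Block 2, plot 4: block 2 has {3, 4} and plot 4 has {2, 1, 3, 4}, leaving only 5.
Block 2, plot 2: block 2 has {3, 5, 4} and plot 2 has {1, 4}, leaving only 2.
Block 2, plot 3: block 2 has {2, 3, 5, 4} and plot 3 has {3, 5, 4}, leaving only 1.
So block 2 reads: 4 2 1 5 3.

4 2 1 5 3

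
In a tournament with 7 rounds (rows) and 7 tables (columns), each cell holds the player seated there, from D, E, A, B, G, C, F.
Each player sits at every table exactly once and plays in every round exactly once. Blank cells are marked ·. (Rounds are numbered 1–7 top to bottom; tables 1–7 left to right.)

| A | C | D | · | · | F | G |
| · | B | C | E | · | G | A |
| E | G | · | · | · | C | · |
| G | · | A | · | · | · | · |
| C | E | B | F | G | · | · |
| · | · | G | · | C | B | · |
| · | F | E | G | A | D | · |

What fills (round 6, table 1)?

F

Round 1, table 4: round 1 has {D, A, G, C, F} and table 4 has {E, G, F}, leaving only B.
Round 1, table 5: round 1 has {D, A, B, G, C, F} and table 5 has {A, G, C}, leaving only E.
Round 3, table 3: round 3 has {E, G, C} and table 3 has {D, E, A, B, G, C}, leaving only F.
Round 4, table 2: round 4 has {A, G} and table 2 has {E, B, G, C, F}, leaving only D.
Round 4, table 4: round 4 has {D, A, G} and table 4 has {E, B, G, F}, leaving only C.
Round 4, table 6: round 4 has {D, A, G, C} and table 6 has {D, B, G, C, F}, leaving only E.
Round 5, table 6: round 5 has {E, B, G, C, F} and table 6 has {D, E, B, G, C, F}, leaving only A.
Round 5, table 7: round 5 has {E, A, B, G, C, F} and table 7 has {A, G}, leaving only D.
Round 3, table 7: round 3 has {E, G, C, F} and table 7 has {D, A, G}, leaving only B.
Round 3, table 5: round 3 has {E, B, G, C, F} and table 5 has {E, A, G, C}, leaving only D.
Round 2, table 5: round 2 has {E, A, B, G, C} and table 5 has {D, E, A, G, C}, leaving only F.
Round 2, table 1: round 2 has {E, A, B, G, C, F} and table 1 has {E, A, G, C}, leaving only D.
Round 6 already has {B, G, C} and table 1 already has {D, E, A, G, C}, so round 6, table 1 must be F.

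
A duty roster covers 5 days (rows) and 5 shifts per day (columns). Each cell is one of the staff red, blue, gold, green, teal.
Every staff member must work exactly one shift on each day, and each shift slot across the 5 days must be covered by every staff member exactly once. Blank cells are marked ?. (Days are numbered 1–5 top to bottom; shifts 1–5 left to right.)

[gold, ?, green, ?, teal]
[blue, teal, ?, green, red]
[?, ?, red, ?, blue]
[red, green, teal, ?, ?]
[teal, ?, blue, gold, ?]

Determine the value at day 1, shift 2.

blue

Day 2, shift 3: day 2 has {red, blue, green, teal} and shift 3 has {red, blue, green, teal}, leaving only gold.
Day 3, shift 1: day 3 has {red, blue} and shift 1 has {red, blue, gold, teal}, leaving only green.
Day 3, shift 2: day 3 has {red, blue, green} and shift 2 has {green, teal}, leaving only gold.
Day 3, shift 4: day 3 has {red, blue, gold, green} and shift 4 has {gold, green}, leaving only teal.
Day 4, shift 4: day 4 has {red, green, teal} and shift 4 has {gold, green, teal}, leaving only blue.
Day 1, shift 4: day 1 has {gold, green, teal} and shift 4 has {blue, gold, green, teal}, leaving only red.
Day 1 already has {red, gold, green, teal} and shift 2 already has {gold, green, teal}, so day 1, shift 2 must be blue.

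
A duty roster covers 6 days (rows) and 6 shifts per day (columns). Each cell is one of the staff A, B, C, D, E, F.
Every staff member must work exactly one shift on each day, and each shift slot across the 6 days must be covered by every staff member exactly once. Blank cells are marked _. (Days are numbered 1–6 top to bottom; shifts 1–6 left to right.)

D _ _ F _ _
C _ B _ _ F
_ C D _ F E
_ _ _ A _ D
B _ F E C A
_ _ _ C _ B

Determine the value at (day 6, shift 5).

D

Day 1, shift 6: day 1 has {D, F} and shift 6 has {A, B, D, E, F}, leaving only C.
Day 2, shift 4: day 2 has {B, C, F} and shift 4 has {A, C, E, F}, leaving only D.
Day 3, shift 1: day 3 has {C, D, E, F} and shift 1 has {B, C, D}, leaving only A.
Day 3, shift 4: day 3 has {A, C, D, E, F} and shift 4 has {A, C, D, E, F}, leaving only B.
Day 5, shift 2: day 5 has {A, B, C, E, F} and shift 2 has {C}, leaving only D.
Day 6, shift 5 is narrowed to {A, D, E}.
If it were A, then day 4, shift 5 would be left with no valid symbol.
If it were E, then day 4, shift 5 would be left with no valid symbol.
So day 6, shift 5 must be D.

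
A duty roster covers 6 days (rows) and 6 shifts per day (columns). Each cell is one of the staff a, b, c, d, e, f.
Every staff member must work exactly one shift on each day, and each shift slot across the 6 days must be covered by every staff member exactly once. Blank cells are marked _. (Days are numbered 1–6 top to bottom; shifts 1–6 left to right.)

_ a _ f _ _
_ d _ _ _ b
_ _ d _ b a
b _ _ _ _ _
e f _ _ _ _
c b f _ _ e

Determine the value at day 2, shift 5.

f

Day 1, shift 1: day 1 has {a, f} and shift 1 has {b, c, e}, leaving only d.
Day 1, shift 6: day 1 has {a, d, f} and shift 6 has {a, b, e}, leaving only c.
Day 1, shift 5: day 1 has {a, c, d, f} and shift 5 has {b}, leaving only e.
Day 1, shift 3: day 1 has {a, c, d, e, f} and shift 3 has {d, f}, leaving only b.
Day 3, shift 1: day 3 has {a, b, d} and shift 1 has {b, c, d, e}, leaving only f.
Day 2, shift 1: day 2 has {b, d} and shift 1 has {b, c, d, e, f}, leaving only a.
Day 5, shift 6: day 5 has {e, f} and shift 6 has {a, b, c, e}, leaving only d.
Day 4, shift 6: day 4 has {b} and shift 6 has {a, b, c, d, e}, leaving only f.
Day 2, shift 5 is narrowed to {c, f}.
If it were c, then day 2, shift 4 would be left with no valid symbol.
So day 2, shift 5 must be f.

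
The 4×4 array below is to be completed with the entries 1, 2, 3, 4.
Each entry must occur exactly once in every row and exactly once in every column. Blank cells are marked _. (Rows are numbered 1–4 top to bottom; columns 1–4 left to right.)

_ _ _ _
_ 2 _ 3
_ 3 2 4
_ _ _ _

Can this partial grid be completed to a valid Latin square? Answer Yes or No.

No row or column among the givens repeats a symbol, and propagating forced cells runs into no contradiction.
One valid completion exists (for instance, 2 4 3 1 / 4 2 1 3 / 1 3 2 4 / 3 1 4 2).

Yes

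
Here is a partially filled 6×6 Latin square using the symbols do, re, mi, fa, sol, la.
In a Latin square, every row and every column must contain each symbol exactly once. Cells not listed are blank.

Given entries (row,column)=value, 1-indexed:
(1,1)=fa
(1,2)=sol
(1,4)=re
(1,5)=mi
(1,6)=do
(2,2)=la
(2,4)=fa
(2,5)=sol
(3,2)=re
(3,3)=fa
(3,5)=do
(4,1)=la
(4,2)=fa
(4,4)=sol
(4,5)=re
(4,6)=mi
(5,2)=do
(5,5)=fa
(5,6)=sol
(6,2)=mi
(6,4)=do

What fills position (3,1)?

Row 1, column 3: row 1 has {do, re, mi, fa, sol} and column 3 has {fa}, leaving only la.
Row 2, column 6: row 2 has {fa, sol, la} and column 6 has {do, mi, sol}, leaving only re.
Row 3, column 6: row 3 has {do, re, fa} and column 6 has {do, re, mi, sol}, leaving only la.
Row 3, column 4: row 3 has {do, re, fa, la} and column 4 has {do, re, fa, sol}, leaving only mi.
Row 3 already has {do, re, mi, fa, la} and column 1 already has {fa, la}, so row 3, column 1 must be sol.

sol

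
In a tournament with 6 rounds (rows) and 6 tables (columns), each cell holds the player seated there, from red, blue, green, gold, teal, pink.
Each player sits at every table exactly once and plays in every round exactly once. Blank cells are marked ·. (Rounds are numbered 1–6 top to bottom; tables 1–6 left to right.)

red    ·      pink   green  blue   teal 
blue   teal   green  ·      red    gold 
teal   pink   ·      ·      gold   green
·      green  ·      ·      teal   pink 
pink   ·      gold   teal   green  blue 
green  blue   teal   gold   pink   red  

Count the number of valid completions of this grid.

Round 1, table 2: eliminating its round and table leaves {gold}.
Round 2, table 4: eliminating its round and table leaves {pink}.
Round 3, table 3: eliminating its round and table leaves {red, blue}.
Round 3, table 4: eliminating its round and table leaves {red, blue}.
Round 4, table 1: eliminating its round and table leaves {gold}.
Round 4, table 3: eliminating its round and table leaves {red, blue}.
Round 4, table 4: eliminating its round and table leaves {red, blue}.
Round 5, table 2: eliminating its round and table leaves {red}.
Enumerating the assignments across these blanks that avoid any round or table repeat gives 2 completions.

2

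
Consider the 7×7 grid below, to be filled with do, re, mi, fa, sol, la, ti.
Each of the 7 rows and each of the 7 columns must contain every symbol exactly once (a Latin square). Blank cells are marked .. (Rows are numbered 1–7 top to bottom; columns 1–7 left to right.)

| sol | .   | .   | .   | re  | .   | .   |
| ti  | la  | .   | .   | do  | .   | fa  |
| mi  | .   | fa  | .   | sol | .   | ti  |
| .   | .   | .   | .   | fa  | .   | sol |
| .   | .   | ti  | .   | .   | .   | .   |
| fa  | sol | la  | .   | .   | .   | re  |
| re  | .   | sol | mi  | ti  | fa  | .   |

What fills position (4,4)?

Row 6, column 5: row 6 has {re, fa, sol, la} and column 5 has {do, re, fa, sol, ti}, leaving only mi.
Row 5, column 5: row 5 has {ti} and column 5 has {do, re, mi, fa, sol, ti}, leaving only la.
Row 5, column 1: row 5 has {la, ti} and column 1 has {re, mi, fa, sol, ti}, leaving only do.
Row 4, column 1: row 4 has {fa, sol} and column 1 has {do, re, mi, fa, sol, ti}, leaving only la.
Row 5, column 7: row 5 has {do, la, ti} and column 7 has {re, fa, sol, ti}, leaving only mi.
Row 7, column 2: row 7 has {re, mi, fa, sol, ti} and column 2 has {sol, la}, leaving only do.
Row 3, column 2: row 3 has {mi, fa, sol, ti} and column 2 has {do, sol, la}, leaving only re.
Row 5, column 2: row 5 has {do, mi, la, ti} and column 2 has {do, re, sol, la}, leaving only fa.
Row 7, column 7: row 7 has {do, re, mi, fa, sol, ti} and column 7 has {re, mi, fa, sol, ti}, leaving only la.
Row 1, column 7: row 1 has {re, sol} and column 7 has {re, mi, fa, sol, la, ti}, leaving only do.
Row 1, column 3: row 1 has {do, re, sol} and column 3 has {fa, sol, la, ti}, leaving only mi.
Row 1, column 2: row 1 has {do, re, mi, sol} and column 2 has {do, re, fa, sol, la}, leaving only ti.
Row 1, column 6: row 1 has {do, re, mi, sol, ti} and column 6 has {fa}, leaving only la.
Row 1, column 4: row 1 has {do, re, mi, sol, la, ti} and column 4 has {mi}, leaving only fa.
Row 2, column 3: row 2 has {do, fa, la, ti} and column 3 has {mi, fa, sol, la, ti}, leaving only re.
Row 2, column 4: row 2 has {do, re, fa, la, ti} and column 4 has {mi, fa}, leaving only sol.
Row 2, column 6: row 2 has {do, re, fa, sol, la, ti} and column 6 has {fa, la}, leaving only mi.
Row 3, column 6: row 3 has {re, mi, fa, sol, ti} and column 6 has {mi, fa, la}, leaving only do.
Row 3, column 4: row 3 has {do, re, mi, fa, sol, ti} and column 4 has {mi, fa, sol}, leaving only la.
Row 4, column 2: row 4 has {fa, sol, la} and column 2 has {do, re, fa, sol, la, ti}, leaving only mi.
Row 4, column 3: row 4 has {mi, fa, sol, la} and column 3 has {re, mi, fa, sol, la, ti}, leaving only do.
Row 5, column 4: row 5 has {do, mi, fa, la, ti} and column 4 has {mi, fa, sol, la}, leaving only re.
Row 4 already has {do, mi, fa, sol, la} and column 4 already has {re, mi, fa, sol, la}, so row 4, column 4 must be ti.

ti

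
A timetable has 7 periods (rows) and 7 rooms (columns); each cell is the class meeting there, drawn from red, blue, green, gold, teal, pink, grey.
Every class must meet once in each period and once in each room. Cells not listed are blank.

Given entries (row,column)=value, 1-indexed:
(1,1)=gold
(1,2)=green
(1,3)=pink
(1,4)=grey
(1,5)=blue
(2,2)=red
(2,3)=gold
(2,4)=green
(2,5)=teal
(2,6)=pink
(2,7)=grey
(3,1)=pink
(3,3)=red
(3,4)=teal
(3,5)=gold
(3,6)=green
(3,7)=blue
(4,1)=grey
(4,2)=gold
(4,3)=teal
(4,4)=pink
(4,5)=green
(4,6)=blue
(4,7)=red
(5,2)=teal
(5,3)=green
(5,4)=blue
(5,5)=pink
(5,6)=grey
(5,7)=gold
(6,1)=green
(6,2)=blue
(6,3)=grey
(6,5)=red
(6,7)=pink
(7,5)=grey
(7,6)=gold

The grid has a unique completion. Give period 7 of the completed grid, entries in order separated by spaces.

teal pink blue red grey gold green

Period 7, room 2: period 7 has {gold, grey} and room 2 has {red, blue, green, gold, teal}, leaving only pink.
Period 7, room 3: period 7 has {gold, pink, grey} and room 3 has {red, green, gold, teal, pink, grey}, leaving only blue.
Period 7, room 4: period 7 has {blue, gold, pink, grey} and room 4 has {blue, green, teal, pink, grey}, leaving only red.
Period 7, room 1: period 7 has {red, blue, gold, pink, grey} and room 1 has {green, gold, pink, grey}, leaving only teal.
Period 7, room 7: period 7 has {red, blue, gold, teal, pink, grey} and room 7 has {red, blue, gold, pink, grey}, leaving only green.
So period 7 reads: teal pink blue red grey gold green.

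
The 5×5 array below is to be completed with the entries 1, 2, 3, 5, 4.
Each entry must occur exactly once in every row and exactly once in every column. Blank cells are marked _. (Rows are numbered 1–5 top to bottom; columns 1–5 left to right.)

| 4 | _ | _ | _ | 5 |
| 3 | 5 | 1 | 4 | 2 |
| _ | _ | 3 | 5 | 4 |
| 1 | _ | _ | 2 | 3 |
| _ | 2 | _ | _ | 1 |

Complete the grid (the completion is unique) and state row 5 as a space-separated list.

Row 5, column 1: row 5 has {1, 2} and column 1 has {1, 3, 4}, leaving only 5.
Row 5, column 3: row 5 has {1, 2, 5} and column 3 has {1, 3}, leaving only 4.
Row 5, column 4: row 5 has {1, 2, 5, 4} and column 4 has {2, 5, 4}, leaving only 3.
So row 5 reads: 5 2 4 3 1.

5 2 4 3 1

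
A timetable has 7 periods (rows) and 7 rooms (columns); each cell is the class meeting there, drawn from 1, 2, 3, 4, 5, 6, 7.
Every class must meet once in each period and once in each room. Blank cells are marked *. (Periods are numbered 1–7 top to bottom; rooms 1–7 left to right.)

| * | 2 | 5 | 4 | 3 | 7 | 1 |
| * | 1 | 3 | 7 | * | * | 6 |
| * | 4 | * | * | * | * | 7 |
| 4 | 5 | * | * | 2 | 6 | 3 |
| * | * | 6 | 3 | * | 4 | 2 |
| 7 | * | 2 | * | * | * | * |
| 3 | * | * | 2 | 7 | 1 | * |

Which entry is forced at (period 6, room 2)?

3

Period 1, room 1: period 1 has {1, 2, 3, 4, 5, 7} and room 1 has {3, 4, 7}, leaving only 6.
Period 3, room 3: period 3 has {4, 7} and room 3 has {2, 3, 5, 6}, leaving only 1.
Period 4, room 3: period 4 has {2, 3, 4, 5, 6} and room 3 has {1, 2, 3, 5, 6}, leaving only 7.
Period 4, room 4: period 4 has {2, 3, 4, 5, 6, 7} and room 4 has {2, 3, 4, 7}, leaving only 1.
Period 5, room 2: period 5 has {2, 3, 4, 6} and room 2 has {1, 2, 4, 5}, leaving only 7.
Period 7, room 2: period 7 has {1, 2, 3, 7} and room 2 has {1, 2, 4, 5, 7}, leaving only 6.
Period 6 already has {2, 7} and room 2 already has {1, 2, 4, 5, 6, 7}, so period 6, room 2 must be 3.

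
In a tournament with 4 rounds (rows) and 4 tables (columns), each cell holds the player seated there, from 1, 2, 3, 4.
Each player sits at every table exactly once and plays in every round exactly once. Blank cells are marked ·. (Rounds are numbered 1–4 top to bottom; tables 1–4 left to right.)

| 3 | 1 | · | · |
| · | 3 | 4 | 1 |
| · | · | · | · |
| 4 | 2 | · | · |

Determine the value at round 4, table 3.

Round 1, table 3: round 1 has {1, 3} and table 3 has {4}, leaving only 2.
Round 1, table 4: round 1 has {1, 2, 3} and table 4 has {1}, leaving only 4.
Round 2, table 1: round 2 has {1, 3, 4} and table 1 has {3, 4}, leaving only 2.
Round 3, table 1: round 3 has {} and table 1 has {2, 3, 4}, leaving only 1.
Round 3, table 2: round 3 has {1} and table 2 has {1, 2, 3}, leaving only 4.
Round 3, table 3: round 3 has {1, 4} and table 3 has {2, 4}, leaving only 3.
Round 4 already has {2, 4} and table 3 already has {2, 3, 4}, so round 4, table 3 must be 1.

1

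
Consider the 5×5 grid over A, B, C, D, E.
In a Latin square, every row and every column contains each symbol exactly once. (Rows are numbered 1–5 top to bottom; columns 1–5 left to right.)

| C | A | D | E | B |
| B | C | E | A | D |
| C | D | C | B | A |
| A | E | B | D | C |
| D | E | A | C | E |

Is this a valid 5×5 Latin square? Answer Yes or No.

No

Row 3 contains C twice (at columns 1 and 3); row 5 is also not a permutation.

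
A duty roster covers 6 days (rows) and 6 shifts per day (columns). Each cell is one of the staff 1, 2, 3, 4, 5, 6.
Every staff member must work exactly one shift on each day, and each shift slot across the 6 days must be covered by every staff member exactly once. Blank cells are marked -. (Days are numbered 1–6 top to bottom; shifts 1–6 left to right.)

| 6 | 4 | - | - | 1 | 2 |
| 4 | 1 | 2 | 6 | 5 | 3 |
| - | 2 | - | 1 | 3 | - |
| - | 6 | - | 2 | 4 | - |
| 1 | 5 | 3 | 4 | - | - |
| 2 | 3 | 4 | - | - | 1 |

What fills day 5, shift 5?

Day 1, shift 3: day 1 has {1, 2, 4, 6} and shift 3 has {2, 3, 4}, leaving only 5.
Day 1, shift 4: day 1 has {1, 2, 4, 5, 6} and shift 4 has {1, 2, 4, 6}, leaving only 3.
Day 3, shift 1: day 3 has {1, 2, 3} and shift 1 has {1, 2, 4, 6}, leaving only 5.
Day 3, shift 3: day 3 has {1, 2, 3, 5} and shift 3 has {2, 3, 4, 5}, leaving only 6.
Day 3, shift 6: day 3 has {1, 2, 3, 5, 6} and shift 6 has {1, 2, 3}, leaving only 4.
Day 4, shift 1: day 4 has {2, 4, 6} and shift 1 has {1, 2, 4, 5, 6}, leaving only 3.
Day 4, shift 3: day 4 has {2, 3, 4, 6} and shift 3 has {2, 3, 4, 5, 6}, leaving only 1.
Day 4, shift 6: day 4 has {1, 2, 3, 4, 6} and shift 6 has {1, 2, 3, 4}, leaving only 5.
Day 5, shift 6: day 5 has {1, 3, 4, 5} and shift 6 has {1, 2, 3, 4, 5}, leaving only 6.
Day 5 already has {1, 3, 4, 5, 6} and shift 5 already has {1, 3, 4, 5}, so day 5, shift 5 must be 2.

2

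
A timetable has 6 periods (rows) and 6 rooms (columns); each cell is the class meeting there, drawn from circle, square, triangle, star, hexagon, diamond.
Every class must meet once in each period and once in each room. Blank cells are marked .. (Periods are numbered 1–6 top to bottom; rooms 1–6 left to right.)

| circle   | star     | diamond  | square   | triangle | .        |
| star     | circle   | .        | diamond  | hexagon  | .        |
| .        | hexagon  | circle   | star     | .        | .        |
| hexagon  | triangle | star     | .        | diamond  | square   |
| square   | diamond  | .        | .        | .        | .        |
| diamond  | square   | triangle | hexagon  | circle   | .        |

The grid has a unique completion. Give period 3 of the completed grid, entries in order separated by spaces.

triangle hexagon circle star square diamond

Period 3, room 1: period 3 has {circle, star, hexagon} and room 1 has {circle, square, star, hexagon, diamond}, leaving only triangle.
Period 3, room 5: period 3 has {circle, triangle, star, hexagon} and room 5 has {circle, triangle, hexagon, diamond}, leaving only square.
Period 3, room 6: period 3 has {circle, square, triangle, star, hexagon} and room 6 has {square}, leaving only diamond.
So period 3 reads: triangle hexagon circle star square diamond.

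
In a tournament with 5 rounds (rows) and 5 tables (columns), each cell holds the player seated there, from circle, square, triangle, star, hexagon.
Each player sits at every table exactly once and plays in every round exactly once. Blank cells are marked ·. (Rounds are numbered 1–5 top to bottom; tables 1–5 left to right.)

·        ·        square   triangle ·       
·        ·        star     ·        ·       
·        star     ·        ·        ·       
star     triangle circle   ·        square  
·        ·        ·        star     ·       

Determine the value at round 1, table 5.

Round 4, table 4: round 4 has {circle, square, triangle, star} and table 4 has {triangle, star}, leaving only hexagon.
Round 1, table 5 is narrowed to {circle, star, hexagon}.
If it were circle, then round 1, table 2 would be left with no valid symbol.
If it were hexagon, then round 1, table 2 would be left with no valid symbol.
So round 1, table 5 must be star.

star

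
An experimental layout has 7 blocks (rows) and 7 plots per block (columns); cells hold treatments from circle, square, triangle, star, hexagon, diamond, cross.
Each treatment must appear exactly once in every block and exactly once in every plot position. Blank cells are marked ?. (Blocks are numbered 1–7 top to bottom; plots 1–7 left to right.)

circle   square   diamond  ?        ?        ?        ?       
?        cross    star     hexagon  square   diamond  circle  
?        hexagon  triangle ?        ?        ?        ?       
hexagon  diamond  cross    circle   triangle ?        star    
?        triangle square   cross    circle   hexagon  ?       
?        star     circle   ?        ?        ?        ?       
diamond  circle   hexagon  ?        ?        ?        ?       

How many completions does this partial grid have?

8

Block 1, plot 4: eliminating its block and plot leaves {triangle, star}.
Block 1, plot 5: eliminating its block and plot leaves {star, hexagon, cross}.
Block 1, plot 6: eliminating its block and plot leaves {triangle, star, cross}.
Block 1, plot 7: eliminating its block and plot leaves {triangle, hexagon, cross}.
Block 2, plot 1: eliminating its block and plot leaves {triangle}.
Block 3, plot 1: eliminating its block and plot leaves {square, star, cross}.
Block 3, plot 4: eliminating its block and plot leaves {square, star, diamond}.
Block 3, plot 5: eliminating its block and plot leaves {star, diamond, cross}.
Block 3, plot 6: eliminating its block and plot leaves {circle, square, star, cross}.
Block 3, plot 7: eliminating its block and plot leaves {square, diamond, cross}.
Block 4, plot 6: eliminating its block and plot leaves {square}.
Block 5, plot 1: eliminating its block and plot leaves {star}.
Block 5, plot 7: eliminating its block and plot leaves {diamond}.
Block 6, plot 1: eliminating its block and plot leaves {square, triangle, cross}.
Block 6, plot 4: eliminating its block and plot leaves {square, triangle, diamond}.
Block 6, plot 5: eliminating its block and plot leaves {hexagon, diamond, cross}.
Block 6, plot 6: eliminating its block and plot leaves {square, triangle, cross}.
Block 6, plot 7: eliminating its block and plot leaves {square, triangle, hexagon, diamond, cross}.
Block 7, plot 4: eliminating its block and plot leaves {square, triangle, star}.
Block 7, plot 5: eliminating its block and plot leaves {star, cross}.
Block 7, plot 6: eliminating its block and plot leaves {square, triangle, star, cross}.
Block 7, plot 7: eliminating its block and plot leaves {square, triangle, cross}.
Enumerating the assignments across these blanks that avoid any block or plot repeat gives 8 completions.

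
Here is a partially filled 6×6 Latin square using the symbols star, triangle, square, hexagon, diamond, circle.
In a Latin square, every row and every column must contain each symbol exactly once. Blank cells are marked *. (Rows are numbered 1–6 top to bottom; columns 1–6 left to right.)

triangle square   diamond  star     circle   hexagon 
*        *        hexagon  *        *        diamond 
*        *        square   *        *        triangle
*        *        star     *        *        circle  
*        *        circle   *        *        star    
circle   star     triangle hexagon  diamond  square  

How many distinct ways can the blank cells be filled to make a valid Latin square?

20

Row 2, column 1: eliminating its row and column leaves {star, square}.
Row 2, column 2: eliminating its row and column leaves {triangle, circle}.
Row 2, column 4: eliminating its row and column leaves {triangle, square, circle}.
Row 2, column 5: eliminating its row and column leaves {star, triangle, square}.
Row 3, column 1: eliminating its row and column leaves {star, hexagon, diamond}.
Row 3, column 2: eliminating its row and column leaves {hexagon, diamond, circle}.
Row 3, column 4: eliminating its row and column leaves {diamond, circle}.
Row 3, column 5: eliminating its row and column leaves {star, hexagon}.
Row 4, column 1: eliminating its row and column leaves {square, hexagon, diamond}.
Row 4, column 2: eliminating its row and column leaves {triangle, hexagon, diamond}.
Row 4, column 4: eliminating its row and column leaves {triangle, square, diamond}.
Row 4, column 5: eliminating its row and column leaves {triangle, square, hexagon}.
Row 5, column 1: eliminating its row and column leaves {square, hexagon, diamond}.
Row 5, column 2: eliminating its row and column leaves {triangle, hexagon, diamond}.
Row 5, column 4: eliminating its row and column leaves {triangle, square, diamond}.
Row 5, column 5: eliminating its row and column leaves {triangle, square, hexagon}.
Enumerating the assignments across these blanks that avoid any row or column repeat gives 20 completions.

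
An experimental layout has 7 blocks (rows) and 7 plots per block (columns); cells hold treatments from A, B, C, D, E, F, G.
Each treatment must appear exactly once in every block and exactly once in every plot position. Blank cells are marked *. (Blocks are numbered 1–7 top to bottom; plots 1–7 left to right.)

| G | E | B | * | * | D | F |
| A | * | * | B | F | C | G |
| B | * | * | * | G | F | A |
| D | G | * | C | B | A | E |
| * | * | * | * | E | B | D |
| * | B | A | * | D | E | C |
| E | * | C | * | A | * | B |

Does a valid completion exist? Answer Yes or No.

Yes

No block or plot among the givens repeats a symbol, and propagating forced cells runs into no contradiction.
One valid completion exists (for instance, G E B A C D F / A D E B F C G / B C D E G F A / D G F C B A E / C A G F E B D / F B A G D E C / E F C D A G B).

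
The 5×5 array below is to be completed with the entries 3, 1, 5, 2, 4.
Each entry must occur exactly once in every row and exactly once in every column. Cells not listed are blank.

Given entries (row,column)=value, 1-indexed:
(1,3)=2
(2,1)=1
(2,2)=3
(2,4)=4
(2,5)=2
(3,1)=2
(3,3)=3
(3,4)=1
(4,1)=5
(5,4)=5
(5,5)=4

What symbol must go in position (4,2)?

Row 1, column 4: row 1 has {2} and column 4 has {1, 5, 4}, leaving only 3.
Row 1, column 1: row 1 has {3, 2} and column 1 has {1, 5, 2}, leaving only 4.
Row 2, column 3: row 2 has {3, 1, 2, 4} and column 3 has {3, 2}, leaving only 5.
Row 3, column 5: row 3 has {3, 1, 2} and column 5 has {2, 4}, leaving only 5.
Row 1, column 5: row 1 has {3, 2, 4} and column 5 has {5, 2, 4}, leaving only 1.
Row 1, column 2: row 1 has {3, 1, 2, 4} and column 2 has {3}, leaving only 5.
Row 3, column 2: row 3 has {3, 1, 5, 2} and column 2 has {3, 5}, leaving only 4.
Row 4, column 4: row 4 has {5} and column 4 has {3, 1, 5, 4}, leaving only 2.
Row 4 already has {5, 2} and column 2 already has {3, 5, 4}, so row 4, column 2 must be 1.

1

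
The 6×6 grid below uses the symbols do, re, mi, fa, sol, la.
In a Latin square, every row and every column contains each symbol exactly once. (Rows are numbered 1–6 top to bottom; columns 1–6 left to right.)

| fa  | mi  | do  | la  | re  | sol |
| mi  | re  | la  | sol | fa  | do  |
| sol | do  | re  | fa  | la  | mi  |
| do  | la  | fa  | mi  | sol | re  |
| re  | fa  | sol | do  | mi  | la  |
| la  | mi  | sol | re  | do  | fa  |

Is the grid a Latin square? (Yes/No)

Every row is a permutation, but column 2 contains mi twice (at rows 1 and 6).

No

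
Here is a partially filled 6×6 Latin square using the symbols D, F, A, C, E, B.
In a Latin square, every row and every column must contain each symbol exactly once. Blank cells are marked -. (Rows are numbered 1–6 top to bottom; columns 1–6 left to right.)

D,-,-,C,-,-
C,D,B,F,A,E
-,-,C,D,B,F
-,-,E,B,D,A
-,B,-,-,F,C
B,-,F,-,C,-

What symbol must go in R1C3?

Row 1 already has {D, C} and column 3 already has {F, C, E, B}, so row 1, column 3 must be A.

A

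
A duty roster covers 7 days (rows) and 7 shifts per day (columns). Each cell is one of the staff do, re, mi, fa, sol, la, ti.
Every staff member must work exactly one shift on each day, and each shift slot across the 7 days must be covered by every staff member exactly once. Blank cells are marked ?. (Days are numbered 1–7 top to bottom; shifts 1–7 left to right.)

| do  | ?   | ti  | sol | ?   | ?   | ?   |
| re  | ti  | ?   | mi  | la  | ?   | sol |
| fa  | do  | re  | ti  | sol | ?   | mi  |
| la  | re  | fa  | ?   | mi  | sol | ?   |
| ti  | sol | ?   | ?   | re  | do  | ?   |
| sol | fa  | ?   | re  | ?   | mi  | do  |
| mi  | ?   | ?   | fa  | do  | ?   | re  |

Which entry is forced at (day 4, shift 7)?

ti

Day 4 already has {re, mi, fa, sol, la} and shift 7 already has {do, re, mi, sol}, so day 4, shift 7 must be ti.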